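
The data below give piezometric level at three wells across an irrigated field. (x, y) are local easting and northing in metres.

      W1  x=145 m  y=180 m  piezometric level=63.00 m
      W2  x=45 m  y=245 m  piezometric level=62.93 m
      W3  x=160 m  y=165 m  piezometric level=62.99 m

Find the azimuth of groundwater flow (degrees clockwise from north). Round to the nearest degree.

Taking W1 as reference: W2−W1 = (-100, 65, -0.07); W3−W1 = (15, -15, -0.01).
Solve a·Δx + b·Δy = Δh: det = (-100)·(-15) − 15·65 = 525.
∂h/∂x = [(-0.07)·(-15) − (-0.01)·65] / 525 = +0.003238
∂h/∂y = [(-100)·(-0.01) − 15·(-0.07)] / 525 = +0.003905
Flow direction (−∇h) has components (-0.003238 E, -0.003905 N).
Azimuth = atan2(E, N) = atan2(-0.003238, -0.003905) = 219.7° ≈ 220°.

220°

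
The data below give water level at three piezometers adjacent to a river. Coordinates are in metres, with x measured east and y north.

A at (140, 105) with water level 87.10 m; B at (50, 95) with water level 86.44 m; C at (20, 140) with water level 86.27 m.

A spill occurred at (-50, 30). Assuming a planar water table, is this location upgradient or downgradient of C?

downgradient

Differences from A: to B (Δx, Δy, Δh) = (-90, -10, -0.66); to C = (-120, 35, -0.83).
Determinant of the coordinate differences = (-90)·35 − (-120)·(-10) = -4350.
∂h/∂x = [(-0.66)·35 − (-0.83)·(-10)] / -4350 = +0.007218
∂h/∂y = [(-90)·(-0.83) − (-120)·(-0.66)] / -4350 = +0.001034
Head at (-50, 30) = 87.10 + (+0.007218)·(-190) + (+0.001034)·(-75) = 85.65 m.
That is lower than the 86.27 m at C, so the point is downgradient.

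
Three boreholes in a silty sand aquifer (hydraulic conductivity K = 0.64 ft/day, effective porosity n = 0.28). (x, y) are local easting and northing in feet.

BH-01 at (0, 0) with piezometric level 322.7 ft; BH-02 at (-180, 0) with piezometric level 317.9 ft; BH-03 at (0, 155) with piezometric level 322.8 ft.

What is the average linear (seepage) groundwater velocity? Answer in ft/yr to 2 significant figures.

∂h/∂x = (317.9 − 322.7) / (-180 − 0) = +0.02667
∂h/∂y = (322.8 − 322.7) / (155 − 0) = +0.0006452
|∇h| = √(0.02667² + 0.0006452²) = 0.02668
Seepage velocity v = K·i/n = 0.64 × 0.02668 / 0.28 = 0.06098 ft/day = 22.27 ft/yr.

22 ft/yr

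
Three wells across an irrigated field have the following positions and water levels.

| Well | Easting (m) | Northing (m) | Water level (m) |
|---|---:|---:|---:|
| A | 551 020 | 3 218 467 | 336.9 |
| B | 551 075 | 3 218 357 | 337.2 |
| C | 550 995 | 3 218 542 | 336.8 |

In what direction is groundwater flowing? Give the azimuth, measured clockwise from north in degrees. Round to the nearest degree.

With h = a·x + b·y + c and A as origin, the differences give:
  55·a + (-110)·b = +0.3
  (-25)·a + 75·b = -0.1
Eliminate b (×75 and ×(-110), subtract): 1375·a = 11.50 → a = ∂h/∂x = +0.008364
Back-substitute: b = ∂h/∂y = +0.001455.
Flow direction (−∇h) has components (-0.008364 E, -0.001455 N).
Azimuth = atan2(E, N) = atan2(-0.008364, -0.001455) = 260.1° ≈ 260°.

260°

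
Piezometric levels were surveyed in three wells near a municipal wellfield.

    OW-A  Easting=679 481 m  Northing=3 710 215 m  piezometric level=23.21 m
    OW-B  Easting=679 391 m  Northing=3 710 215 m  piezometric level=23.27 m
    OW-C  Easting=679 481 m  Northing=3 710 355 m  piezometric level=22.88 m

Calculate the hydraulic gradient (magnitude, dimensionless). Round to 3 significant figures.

0.00245

∂h/∂x = (23.27 − 23.21) / (679391 − 679481) = -0.0006667
∂h/∂y = (22.88 − 23.21) / (3710355 − 3710215) = -0.002357
|∇h| = √(-0.0006667² + -0.002357²) = 0.002449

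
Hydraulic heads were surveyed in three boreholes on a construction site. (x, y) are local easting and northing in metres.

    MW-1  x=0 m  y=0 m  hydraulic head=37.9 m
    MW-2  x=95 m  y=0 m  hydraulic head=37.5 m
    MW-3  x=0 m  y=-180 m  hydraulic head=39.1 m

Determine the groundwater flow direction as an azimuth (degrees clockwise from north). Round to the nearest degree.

∂h/∂x = (37.5 − 37.9) / (95 − 0) = -0.004211
∂h/∂y = (39.1 − 37.9) / (-180 − 0) = -0.006667
Flow direction (−∇h) has components (+0.004211 E, +0.006667 N).
Azimuth = atan2(E, N) = atan2(+0.004211, +0.006667) = 32.3° ≈ 032°.

032°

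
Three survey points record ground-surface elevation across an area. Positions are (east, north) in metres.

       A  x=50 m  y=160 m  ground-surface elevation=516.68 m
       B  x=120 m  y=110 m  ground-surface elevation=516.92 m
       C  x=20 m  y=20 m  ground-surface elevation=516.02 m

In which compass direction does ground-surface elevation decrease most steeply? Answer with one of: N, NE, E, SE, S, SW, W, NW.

Three-point gradient (reference A): Δ to B = (70, -50, +0.24), Δ to C = (-30, -140, -0.66).
∂z/∂x = +0.005894, ∂z/∂y = +0.003451 (det = -11300).
Steepest decrease is along −∇f = (-0.005894 E, -0.003451 N) → southwest.

SW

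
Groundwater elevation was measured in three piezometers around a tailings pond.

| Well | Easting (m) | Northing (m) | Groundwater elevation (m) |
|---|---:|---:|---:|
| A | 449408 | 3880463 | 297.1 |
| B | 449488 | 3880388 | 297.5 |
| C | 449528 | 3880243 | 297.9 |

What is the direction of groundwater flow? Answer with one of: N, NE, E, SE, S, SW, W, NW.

Differences from A: to B (Δx, Δy, Δh) = (80, -75, +0.4); to C = (120, -220, +0.8).
Solve a·Δx + b·Δy = Δh: det = 80·(-220) − 120·(-75) = -8600.
∂h/∂x = [(+0.4)·(-220) − (+0.8)·(-75)] / -8600 = +0.003256
∂h/∂y = [80·(+0.8) − 120·(+0.4)] / -8600 = -0.001860
Flow = −∇h = (-0.003256 east, +0.001860 north), which points northwest.

NW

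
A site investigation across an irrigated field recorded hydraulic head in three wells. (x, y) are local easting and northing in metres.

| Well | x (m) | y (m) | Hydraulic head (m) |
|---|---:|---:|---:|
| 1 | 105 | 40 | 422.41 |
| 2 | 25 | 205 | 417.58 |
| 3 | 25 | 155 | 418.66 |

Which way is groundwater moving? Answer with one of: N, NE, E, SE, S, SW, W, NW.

With h = a·x + b·y + c and 1 as origin, the differences give:
  (-80)·a + 165·b = -4.83
  (-80)·a + 115·b = -3.75
Eliminate b (×115 and ×165, subtract): 4000·a = 63.300 → a = ∂h/∂x = +0.01582
Back-substitute: b = ∂h/∂y = -0.02160.
Flow = −∇h = (-0.01582 east, +0.02160 north), which points northwest.

NW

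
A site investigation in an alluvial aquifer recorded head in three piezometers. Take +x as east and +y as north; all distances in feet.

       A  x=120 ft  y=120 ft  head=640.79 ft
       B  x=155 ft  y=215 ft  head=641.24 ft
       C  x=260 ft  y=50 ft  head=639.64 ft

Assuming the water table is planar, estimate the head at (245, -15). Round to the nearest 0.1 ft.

With h = a·x + b·y + c and A as origin, the differences give:
  35·a + 95·b = +0.45
  140·a + (-70)·b = -1.15
Eliminate b (×(-70) and ×95, subtract): -15750·a = 77.750 → a = ∂h/∂x = -0.004937
Back-substitute: b = ∂h/∂y = +0.006556.
h(245, -15) = 640.79 + (-0.004937)·(125) + (+0.006556)·(-135) = 640.79 -0.617 -0.885 = 639.288 ft.

639.3 ft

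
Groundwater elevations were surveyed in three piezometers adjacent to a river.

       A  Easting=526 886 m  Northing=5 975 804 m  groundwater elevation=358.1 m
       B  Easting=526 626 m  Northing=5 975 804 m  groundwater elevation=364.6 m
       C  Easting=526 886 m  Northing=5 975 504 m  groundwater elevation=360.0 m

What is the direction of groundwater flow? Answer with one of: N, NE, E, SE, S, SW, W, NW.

E

∂h/∂x = (364.6 − 358.1) / (526626 − 526886) = -0.02500
∂h/∂y = (360.0 − 358.1) / (5975504 − 5975804) = -0.006333
Flow = −∇h = (+0.02500 east, +0.006333 north), which points east.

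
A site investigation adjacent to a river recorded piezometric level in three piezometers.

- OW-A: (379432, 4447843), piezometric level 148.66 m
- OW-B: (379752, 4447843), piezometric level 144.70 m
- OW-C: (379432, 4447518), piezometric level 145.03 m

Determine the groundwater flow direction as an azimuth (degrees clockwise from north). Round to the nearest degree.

132°

∂h/∂x = (144.70 − 148.66) / (379752 − 379432) = -0.01238
∂h/∂y = (145.03 − 148.66) / (4447518 − 4447843) = +0.01117
Flow direction (−∇h) has components (+0.01238 E, -0.01117 N).
Azimuth = atan2(E, N) = atan2(+0.01238, -0.01117) = 132.1° ≈ 132°.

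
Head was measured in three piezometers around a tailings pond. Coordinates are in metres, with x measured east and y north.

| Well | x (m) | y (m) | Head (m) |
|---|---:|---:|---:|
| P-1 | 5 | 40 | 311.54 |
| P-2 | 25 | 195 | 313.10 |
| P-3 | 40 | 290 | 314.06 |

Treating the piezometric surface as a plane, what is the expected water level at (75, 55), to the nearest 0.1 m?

311.8 m

With h = a·x + b·y + c and P-1 as origin, the differences give:
  20·a + 155·b = +1.56
  35·a + 250·b = +2.52
Eliminate b (×250 and ×155, subtract): -425·a = -0.600 → a = ∂h/∂x = +0.001412
Back-substitute: b = ∂h/∂y = +0.009882.
h(75, 55) = 311.54 + (+0.001412)·(70) + (+0.009882)·(15) = 311.54 +0.099 +0.148 = 311.787 m.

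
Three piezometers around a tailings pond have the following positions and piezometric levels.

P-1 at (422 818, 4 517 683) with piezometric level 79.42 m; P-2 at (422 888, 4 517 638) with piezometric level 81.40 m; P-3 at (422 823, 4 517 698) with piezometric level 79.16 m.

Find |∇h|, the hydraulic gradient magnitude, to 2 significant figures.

0.026

Taking P-1 as reference: P-2−P-1 = (70, -45, +1.98); P-3−P-1 = (5, 15, -0.26).
Solve a·Δx + b·Δy = Δh: det = 70·15 − 5·(-45) = 1275.
∂h/∂x = [(+1.98)·15 − (-0.26)·(-45)] / 1275 = +0.01412
∂h/∂y = [70·(-0.26) − 5·(+1.98)] / 1275 = -0.02204
|∇h| = √(0.01412² + -0.02204²) = 0.02618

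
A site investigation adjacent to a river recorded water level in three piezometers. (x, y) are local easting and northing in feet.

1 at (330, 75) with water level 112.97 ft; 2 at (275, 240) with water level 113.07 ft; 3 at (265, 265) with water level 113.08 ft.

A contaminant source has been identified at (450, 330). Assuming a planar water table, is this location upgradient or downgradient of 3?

With h = a·x + b·y + c and 1 as origin, the differences give:
  (-55)·a + 165·b = +0.10
  (-65)·a + 190·b = +0.11
Eliminate b (×190 and ×165, subtract): 275·a = 0.850 → a = ∂h/∂x = +0.003091
Back-substitute: b = ∂h/∂y = +0.001636.
Head at (450, 330) = 112.97 + (+0.003091)·(120) + (+0.001636)·(255) = 113.76 ft.
That is higher than the 113.08 ft at 3, so the point is upgradient.

upgradient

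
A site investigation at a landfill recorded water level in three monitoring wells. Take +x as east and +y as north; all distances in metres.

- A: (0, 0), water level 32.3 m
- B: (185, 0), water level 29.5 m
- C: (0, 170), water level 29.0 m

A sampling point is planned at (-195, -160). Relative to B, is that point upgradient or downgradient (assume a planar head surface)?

∂h/∂x = (29.5 − 32.3) / (185 − 0) = -0.01514
∂h/∂y = (29.0 − 32.3) / (170 − 0) = -0.01941
Head at (-195, -160) = 32.3 + (-0.01514)·(-195) + (-0.01941)·(-160) = 38.36 m.
That is higher than the 29.5 m at B, so the point is upgradient.

upgradient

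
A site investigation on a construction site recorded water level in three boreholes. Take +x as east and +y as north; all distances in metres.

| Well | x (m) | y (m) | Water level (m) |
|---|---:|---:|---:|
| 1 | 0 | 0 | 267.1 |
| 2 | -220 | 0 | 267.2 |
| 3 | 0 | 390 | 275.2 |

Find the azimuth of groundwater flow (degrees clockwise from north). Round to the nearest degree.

∂h/∂x = (267.2 − 267.1) / (-220 − 0) = -0.0004545
∂h/∂y = (275.2 − 267.1) / (390 − 0) = +0.02077
Flow direction (−∇h) has components (+0.0004545 E, -0.02077 N).
Azimuth = atan2(E, N) = atan2(+0.0004545, -0.02077) = 178.7° ≈ 179°.

179°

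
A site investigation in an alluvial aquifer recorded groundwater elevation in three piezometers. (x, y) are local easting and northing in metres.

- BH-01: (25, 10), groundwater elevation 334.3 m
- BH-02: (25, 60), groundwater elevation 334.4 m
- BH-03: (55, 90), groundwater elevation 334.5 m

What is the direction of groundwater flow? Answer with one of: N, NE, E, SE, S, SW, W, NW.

SW

Differences from BH-01: to BH-02 (Δx, Δy, Δh) = (0, 50, +0.1); to BH-03 = (30, 80, +0.2).
Determinant of the coordinate differences = 0·80 − 30·50 = -1500.
∂h/∂x = [(+0.1)·80 − (+0.2)·50] / -1500 = +0.001333
∂h/∂y = [0·(+0.2) − 30·(+0.1)] / -1500 = +0.002000
Flow = −∇h = (-0.001333 east, -0.002000 north), which points southwest.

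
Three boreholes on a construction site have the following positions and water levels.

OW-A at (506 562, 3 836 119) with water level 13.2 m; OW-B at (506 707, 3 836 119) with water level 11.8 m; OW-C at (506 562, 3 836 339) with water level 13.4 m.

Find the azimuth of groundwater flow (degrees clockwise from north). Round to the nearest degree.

095°

∂h/∂x = (11.8 − 13.2) / (506707 − 506562) = -0.009655
∂h/∂y = (13.4 − 13.2) / (3836339 − 3836119) = +0.0009091
Flow direction (−∇h) has components (+0.009655 E, -0.0009091 N).
Azimuth = atan2(E, N) = atan2(+0.009655, -0.0009091) = 95.4° ≈ 095°.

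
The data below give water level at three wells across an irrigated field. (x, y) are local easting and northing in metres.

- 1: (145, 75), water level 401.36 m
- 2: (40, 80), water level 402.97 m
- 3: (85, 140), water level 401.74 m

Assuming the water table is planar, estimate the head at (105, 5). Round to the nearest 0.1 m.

402.6 m

Differences from 1: to 2 (Δx, Δy, Δh) = (-105, 5, +1.61); to 3 = (-60, 65, +0.38).
Solve a·Δx + b·Δy = Δh: det = (-105)·65 − (-60)·5 = -6525.
∂h/∂x = [(+1.61)·65 − (+0.38)·5] / -6525 = -0.01575
∂h/∂y = [(-105)·(+0.38) − (-60)·(+1.61)] / -6525 = -0.008690
h(105, 5) = 401.36 + (-0.01575)·(-40) + (-0.008690)·(-70) = 401.36 +0.630 +0.608 = 402.598 m.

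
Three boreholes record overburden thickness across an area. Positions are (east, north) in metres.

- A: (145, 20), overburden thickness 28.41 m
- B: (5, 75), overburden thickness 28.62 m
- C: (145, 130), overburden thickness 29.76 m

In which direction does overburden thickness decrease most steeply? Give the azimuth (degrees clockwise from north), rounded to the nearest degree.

Taking A as reference: B−A = (-140, 55, +0.21); C−A = (0, 110, +1.35).
Determinant of the coordinate differences = (-140)·110 − 0·55 = -15400.
∂d/∂x = [(+0.21)·110 − (+1.35)·55] / -15400 = +0.003321
∂d/∂y = [(-140)·(+1.35) − 0·(+0.21)] / -15400 = +0.01227
Steepest decrease is along −∇f: components (-0.003321 E, -0.01227 N).
Azimuth = atan2(-0.003321, -0.01227) = 195.1° ≈ 195°.

195°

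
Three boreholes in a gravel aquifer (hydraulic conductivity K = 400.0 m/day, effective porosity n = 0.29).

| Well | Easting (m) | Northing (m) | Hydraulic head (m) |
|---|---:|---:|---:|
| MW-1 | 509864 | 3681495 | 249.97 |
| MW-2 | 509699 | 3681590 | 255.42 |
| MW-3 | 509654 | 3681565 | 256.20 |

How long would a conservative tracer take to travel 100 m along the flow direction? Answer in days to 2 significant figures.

2.5 days

Three-point gradient (reference MW-1): Δ to MW-2 = (-165, 95, +5.45), Δ to MW-3 = (-210, 70, +6.23).
∂h/∂x = -0.02504, ∂h/∂y = +0.01387 (det = 8400).
|∇h| = √(-0.02504² + 0.01387²) = 0.02862
Seepage velocity v = K·i/n = 400.0 × 0.02862 / 0.29 = 39.48 m/day.
t = 100 / 39.48 = 2.533 days.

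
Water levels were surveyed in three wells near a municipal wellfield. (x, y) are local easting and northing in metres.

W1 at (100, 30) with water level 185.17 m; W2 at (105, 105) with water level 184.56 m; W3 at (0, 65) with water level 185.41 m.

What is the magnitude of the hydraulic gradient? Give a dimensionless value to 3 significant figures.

0.00933

Taking W1 as reference: W2−W1 = (5, 75, -0.61); W3−W1 = (-100, 35, +0.24).
Determinant of the coordinate differences = 5·35 − (-100)·75 = 7675.
∂h/∂x = [(-0.61)·35 − (+0.24)·75] / 7675 = -0.005127
∂h/∂y = [5·(+0.24) − (-100)·(-0.61)] / 7675 = -0.007792
|∇h| = √(-0.005127² + -0.007792²) = 0.009327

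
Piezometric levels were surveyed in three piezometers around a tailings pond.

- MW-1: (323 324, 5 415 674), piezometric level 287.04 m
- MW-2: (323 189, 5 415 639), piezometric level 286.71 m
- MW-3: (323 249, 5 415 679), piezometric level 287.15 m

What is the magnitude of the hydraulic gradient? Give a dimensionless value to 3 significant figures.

Differences from MW-1: to MW-2 (Δx, Δy, Δh) = (-135, -35, -0.33); to MW-3 = (-75, 5, +0.11).
Determinant of the coordinate differences = (-135)·5 − (-75)·(-35) = -3300.
∂h/∂x = [(-0.33)·5 − (+0.11)·(-35)] / -3300 = -0.0006667
∂h/∂y = [(-135)·(+0.11) − (-75)·(-0.33)] / -3300 = +0.01200
|∇h| = √(-0.0006667² + 0.01200²) = 0.01202

0.0120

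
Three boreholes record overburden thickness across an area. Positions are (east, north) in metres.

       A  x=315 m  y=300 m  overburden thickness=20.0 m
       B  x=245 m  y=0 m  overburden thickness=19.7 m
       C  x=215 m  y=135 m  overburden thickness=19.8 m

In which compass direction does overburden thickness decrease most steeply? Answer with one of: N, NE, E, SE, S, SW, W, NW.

With d = a·x + b·y + c and A as origin, the differences give:
  (-70)·a + (-300)·b = -0.3
  (-100)·a + (-165)·b = -0.2
Eliminate b (×(-165) and ×(-300), subtract): -18450·a = -10.50 → a = ∂d/∂x = +0.0005691
Back-substitute: b = ∂d/∂y = +0.0008672.
Steepest decrease is along −∇f = (-0.0005691 E, -0.0008672 N) → southwest.

SW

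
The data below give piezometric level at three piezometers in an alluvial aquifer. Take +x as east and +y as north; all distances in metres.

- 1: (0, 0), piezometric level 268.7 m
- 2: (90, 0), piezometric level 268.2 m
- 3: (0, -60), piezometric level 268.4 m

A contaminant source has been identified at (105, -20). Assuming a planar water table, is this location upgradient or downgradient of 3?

downgradient

∂h/∂x = (268.2 − 268.7) / (90 − 0) = -0.005556
∂h/∂y = (268.4 − 268.7) / (-60 − 0) = +0.005000
Head at (105, -20) = 268.7 + (-0.005556)·(105) + (+0.005000)·(-20) = 268.02 m.
That is lower than the 268.4 m at 3, so the point is downgradient.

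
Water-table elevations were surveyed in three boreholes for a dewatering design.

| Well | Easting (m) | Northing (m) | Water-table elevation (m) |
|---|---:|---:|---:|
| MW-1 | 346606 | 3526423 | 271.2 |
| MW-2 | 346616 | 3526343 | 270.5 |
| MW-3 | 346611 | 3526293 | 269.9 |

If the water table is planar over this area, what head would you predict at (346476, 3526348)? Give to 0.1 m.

With h = a·x + b·y + c and MW-1 as origin, the differences give:
  10·a + (-80)·b = -0.7
  5·a + (-130)·b = -1.3
Eliminate b (×(-130) and ×(-80), subtract): -900·a = -13.00 → a = ∂h/∂x = +0.01444
Back-substitute: b = ∂h/∂y = +0.01056.
h(346476, 3526348) = 271.2 + (+0.01444)·(-130) + (+0.01056)·(-75) = 271.2 -1.878 -0.792 = 268.531 m.

268.5 m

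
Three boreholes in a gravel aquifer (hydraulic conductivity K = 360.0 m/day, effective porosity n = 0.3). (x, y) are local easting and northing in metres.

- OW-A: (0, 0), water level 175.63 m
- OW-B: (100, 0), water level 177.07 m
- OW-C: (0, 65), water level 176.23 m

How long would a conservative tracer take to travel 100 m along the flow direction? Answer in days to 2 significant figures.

∂h/∂x = (177.07 − 175.63) / (100 − 0) = +0.01440
∂h/∂y = (176.23 − 175.63) / (65 − 0) = +0.009231
|∇h| = √(0.01440² + 0.009231²) = 0.0171
Seepage velocity v = K·i/n = 360.0 × 0.0171 / 0.3 = 20.52 m/day.
t = 100 / 20.52 = 4.873 days.

4.9 days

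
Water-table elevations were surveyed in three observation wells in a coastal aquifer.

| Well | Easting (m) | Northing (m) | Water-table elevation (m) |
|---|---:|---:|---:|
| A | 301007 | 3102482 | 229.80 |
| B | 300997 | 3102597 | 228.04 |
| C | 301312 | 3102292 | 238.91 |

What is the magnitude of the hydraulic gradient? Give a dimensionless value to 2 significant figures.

Three-point gradient (reference A): Δ to B = (-10, 115, -1.76), Δ to C = (305, -190, +9.11).
∂h/∂x = +0.02150, ∂h/∂y = -0.01343 (det = -33175).
|∇h| = √(0.02150² + -0.01343²) = 0.02535

0.025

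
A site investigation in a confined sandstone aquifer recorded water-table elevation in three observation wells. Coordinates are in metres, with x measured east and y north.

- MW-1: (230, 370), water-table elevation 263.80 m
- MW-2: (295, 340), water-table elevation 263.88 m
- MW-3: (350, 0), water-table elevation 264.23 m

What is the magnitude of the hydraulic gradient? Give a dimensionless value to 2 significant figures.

With h = a·x + b·y + c and MW-1 as origin, the differences give:
  65·a + (-30)·b = +0.08
  120·a + (-370)·b = +0.43
Eliminate b (×(-370) and ×(-30), subtract): -20450·a = -16.700 → a = ∂h/∂x = +0.0008166
Back-substitute: b = ∂h/∂y = -0.0008973.
|∇h| = √(0.0008166² + -0.0008973²) = 0.001213

0.0012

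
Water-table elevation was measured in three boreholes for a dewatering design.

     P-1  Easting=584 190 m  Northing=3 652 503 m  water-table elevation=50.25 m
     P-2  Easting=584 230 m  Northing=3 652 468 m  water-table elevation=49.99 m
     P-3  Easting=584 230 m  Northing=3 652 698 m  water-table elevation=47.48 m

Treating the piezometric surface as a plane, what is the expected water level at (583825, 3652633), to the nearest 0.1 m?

54.7 m

Taking P-1 as reference: P-2−P-1 = (40, -35, -0.26); P-3−P-1 = (40, 195, -2.77).
Solve a·Δx + b·Δy = Δh: det = 40·195 − 40·(-35) = 9200.
∂h/∂x = [(-0.26)·195 − (-2.77)·(-35)] / 9200 = -0.01605
∂h/∂y = [40·(-2.77) − 40·(-0.26)] / 9200 = -0.01091
h(583825, 3652633) = 50.25 + (-0.01605)·(-365) + (-0.01091)·(130) = 50.25 +5.858 -1.419 = 54.689 m.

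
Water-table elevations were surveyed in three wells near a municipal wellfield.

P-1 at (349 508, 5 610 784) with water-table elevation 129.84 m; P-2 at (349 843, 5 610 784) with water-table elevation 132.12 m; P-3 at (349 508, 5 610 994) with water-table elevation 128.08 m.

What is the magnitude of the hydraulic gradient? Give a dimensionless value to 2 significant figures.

∂h/∂x = (132.12 − 129.84) / (349843 − 349508) = +0.006806
∂h/∂y = (128.08 − 129.84) / (5610994 − 5610784) = -0.008381
|∇h| = √(0.006806² + -0.008381²) = 0.0108

0.011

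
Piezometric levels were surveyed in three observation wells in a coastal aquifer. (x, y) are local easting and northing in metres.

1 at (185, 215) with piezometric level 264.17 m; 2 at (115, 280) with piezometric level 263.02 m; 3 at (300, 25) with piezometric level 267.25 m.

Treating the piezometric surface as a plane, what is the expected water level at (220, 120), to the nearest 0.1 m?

With h = a·x + b·y + c and 1 as origin, the differences give:
  (-70)·a + 65·b = -1.15
  115·a + (-190)·b = +3.08
Eliminate b (×(-190) and ×65, subtract): 5825·a = 18.300 → a = ∂h/∂x = +0.003142
Back-substitute: b = ∂h/∂y = -0.01431.
h(220, 120) = 264.17 + (+0.003142)·(35) + (-0.01431)·(-95) = 264.17 +0.110 +1.359 = 265.639 m.

265.6 m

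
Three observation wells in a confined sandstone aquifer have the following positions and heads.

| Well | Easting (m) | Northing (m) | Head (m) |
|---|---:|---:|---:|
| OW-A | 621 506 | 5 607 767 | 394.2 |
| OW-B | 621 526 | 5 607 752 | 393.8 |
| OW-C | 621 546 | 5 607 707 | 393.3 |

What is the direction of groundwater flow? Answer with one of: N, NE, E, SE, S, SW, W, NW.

With h = a·x + b·y + c and OW-A as origin, the differences give:
  20·a + (-15)·b = -0.4
  40·a + (-60)·b = -0.9
Eliminate b (×(-60) and ×(-15), subtract): -600·a = 10.50 → a = ∂h/∂x = -0.01750
Back-substitute: b = ∂h/∂y = +0.003333.
Flow = −∇h = (+0.01750 east, -0.003333 north), which points east.

E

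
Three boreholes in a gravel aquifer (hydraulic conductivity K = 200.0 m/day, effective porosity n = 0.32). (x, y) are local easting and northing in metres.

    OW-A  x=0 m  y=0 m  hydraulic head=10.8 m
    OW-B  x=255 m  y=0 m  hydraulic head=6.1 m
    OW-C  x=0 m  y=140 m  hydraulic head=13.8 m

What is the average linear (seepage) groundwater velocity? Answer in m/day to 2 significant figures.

∂h/∂x = (6.1 − 10.8) / (255 − 0) = -0.01843
∂h/∂y = (13.8 − 10.8) / (140 − 0) = +0.02143
|∇h| = √(-0.01843² + 0.02143²) = 0.02826
Seepage velocity v = K·i/n = 200.0 × 0.02826 / 0.32 = 17.66 m/day.

18 m/day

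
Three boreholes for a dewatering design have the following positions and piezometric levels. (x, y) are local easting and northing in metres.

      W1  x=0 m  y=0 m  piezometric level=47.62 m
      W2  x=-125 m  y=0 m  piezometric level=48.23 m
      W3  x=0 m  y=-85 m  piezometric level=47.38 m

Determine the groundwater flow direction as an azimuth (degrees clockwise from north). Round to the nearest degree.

∂h/∂x = (48.23 − 47.62) / (-125 − 0) = -0.004880
∂h/∂y = (47.38 − 47.62) / (-85 − 0) = +0.002824
Flow direction (−∇h) has components (+0.004880 E, -0.002824 N).
Azimuth = atan2(E, N) = atan2(+0.004880, -0.002824) = 120.1° ≈ 120°.

120°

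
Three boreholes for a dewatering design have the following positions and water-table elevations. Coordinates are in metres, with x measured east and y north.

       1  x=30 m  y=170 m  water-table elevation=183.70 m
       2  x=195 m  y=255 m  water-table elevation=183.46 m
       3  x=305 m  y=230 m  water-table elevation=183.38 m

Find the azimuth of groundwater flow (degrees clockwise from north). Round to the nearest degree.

With h = a·x + b·y + c and 1 as origin, the differences give:
  165·a + 85·b = -0.24
  275·a + 60·b = -0.32
Eliminate b (×60 and ×85, subtract): -13475·a = 12.800 → a = ∂h/∂x = -0.0009499
Back-substitute: b = ∂h/∂y = -0.0009796.
Flow direction (−∇h) has components (+0.0009499 E, +0.0009796 N).
Azimuth = atan2(E, N) = atan2(+0.0009499, +0.0009796) = 44.1° ≈ 044°.

044°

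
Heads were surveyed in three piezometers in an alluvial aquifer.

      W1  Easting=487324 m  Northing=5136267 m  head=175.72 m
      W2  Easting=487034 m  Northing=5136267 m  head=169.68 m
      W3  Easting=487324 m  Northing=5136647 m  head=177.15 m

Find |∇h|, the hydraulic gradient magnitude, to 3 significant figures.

∂h/∂x = (169.68 − 175.72) / (487034 − 487324) = +0.02083
∂h/∂y = (177.15 − 175.72) / (5136647 − 5136267) = +0.003763
|∇h| = √(0.02083² + 0.003763²) = 0.02117

0.0212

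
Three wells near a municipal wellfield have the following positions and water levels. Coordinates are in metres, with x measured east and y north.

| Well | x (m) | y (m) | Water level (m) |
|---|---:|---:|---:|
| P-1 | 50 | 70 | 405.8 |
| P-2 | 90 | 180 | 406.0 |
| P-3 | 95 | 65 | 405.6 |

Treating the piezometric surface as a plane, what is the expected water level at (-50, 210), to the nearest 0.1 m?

With h = a·x + b·y + c and P-1 as origin, the differences give:
  40·a + 110·b = +0.2
  45·a + (-5)·b = -0.2
Eliminate b (×(-5) and ×110, subtract): -5150·a = 21.00 → a = ∂h/∂x = -0.004078
Back-substitute: b = ∂h/∂y = +0.003301.
h(-50, 210) = 405.8 + (-0.004078)·(-100) + (+0.003301)·(140) = 405.8 +0.408 +0.462 = 406.670 m.

406.7 m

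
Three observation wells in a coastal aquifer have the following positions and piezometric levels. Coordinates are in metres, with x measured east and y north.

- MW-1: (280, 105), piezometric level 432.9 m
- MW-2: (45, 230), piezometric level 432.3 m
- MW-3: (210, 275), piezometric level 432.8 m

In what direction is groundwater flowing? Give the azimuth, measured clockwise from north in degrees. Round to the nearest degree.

Three-point gradient (reference MW-1): Δ to MW-2 = (-235, 125, -0.6), Δ to MW-3 = (-70, 170, -0.1).
∂h/∂x = +0.002869, ∂h/∂y = +0.0005929 (det = -31200).
Flow direction (−∇h) has components (-0.002869 E, -0.0005929 N).
Azimuth = atan2(E, N) = atan2(-0.002869, -0.0005929) = 258.3° ≈ 258°.

258°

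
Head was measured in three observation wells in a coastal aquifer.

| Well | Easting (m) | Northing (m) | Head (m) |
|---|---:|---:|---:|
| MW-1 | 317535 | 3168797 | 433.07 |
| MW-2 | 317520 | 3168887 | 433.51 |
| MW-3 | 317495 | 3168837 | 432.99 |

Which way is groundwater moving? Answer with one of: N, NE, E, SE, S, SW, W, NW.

With h = a·x + b·y + c and MW-1 as origin, the differences give:
  (-15)·a + 90·b = +0.44
  (-40)·a + 40·b = -0.08
Eliminate b (×40 and ×90, subtract): 3000·a = 24.800 → a = ∂h/∂x = +0.008267
Back-substitute: b = ∂h/∂y = +0.006267.
Flow = −∇h = (-0.008267 east, -0.006267 north), which points southwest.

SW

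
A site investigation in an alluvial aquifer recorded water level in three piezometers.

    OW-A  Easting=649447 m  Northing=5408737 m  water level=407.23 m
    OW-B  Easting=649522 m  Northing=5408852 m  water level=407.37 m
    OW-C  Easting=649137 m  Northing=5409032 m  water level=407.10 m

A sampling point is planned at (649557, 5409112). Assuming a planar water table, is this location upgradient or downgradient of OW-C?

With h = a·x + b·y + c and OW-A as origin, the differences give:
  75·a + 115·b = +0.14
  (-310)·a + 295·b = -0.13
Eliminate b (×295 and ×115, subtract): 57775·a = 56.250 → a = ∂h/∂x = +0.0009736
Back-substitute: b = ∂h/∂y = +0.0005824.
Head at (649557, 5409112) = 407.23 + (+0.0009736)·(110) + (+0.0005824)·(375) = 407.56 m.
That is higher than the 407.10 m at OW-C, so the point is upgradient.

upgradient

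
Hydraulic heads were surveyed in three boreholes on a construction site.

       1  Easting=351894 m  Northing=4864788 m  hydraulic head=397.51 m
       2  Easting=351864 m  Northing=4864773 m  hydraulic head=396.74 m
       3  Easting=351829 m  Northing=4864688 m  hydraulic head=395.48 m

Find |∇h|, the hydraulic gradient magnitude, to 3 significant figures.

0.0236

Taking 1 as reference: 2−1 = (-30, -15, -0.77); 3−1 = (-65, -100, -2.03).
Determinant of the coordinate differences = (-30)·(-100) − (-65)·(-15) = 2025.
∂h/∂x = [(-0.77)·(-100) − (-2.03)·(-15)] / 2025 = +0.02299
∂h/∂y = [(-30)·(-2.03) − (-65)·(-0.77)] / 2025 = +0.005358
|∇h| = √(0.02299² + 0.005358²) = 0.02361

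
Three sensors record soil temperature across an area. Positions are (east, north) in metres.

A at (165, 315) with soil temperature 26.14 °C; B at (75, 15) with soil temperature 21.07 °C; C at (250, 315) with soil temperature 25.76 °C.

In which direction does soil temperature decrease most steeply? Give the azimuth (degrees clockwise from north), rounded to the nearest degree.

166°

Taking A as reference: B−A = (-90, -300, -5.07); C−A = (85, 0, -0.38).
Solve a·Δx + b·Δy = ΔT: det = (-90)·0 − 85·(-300) = 25500.
∂T/∂x = [(-5.07)·0 − (-0.38)·(-300)] / 25500 = -0.004471
∂T/∂y = [(-90)·(-0.38) − 85·(-5.07)] / 25500 = +0.01824
Steepest decrease is along −∇f: components (+0.004471 E, -0.01824 N).
Azimuth = atan2(+0.004471, -0.01824) = 166.2° ≈ 166°.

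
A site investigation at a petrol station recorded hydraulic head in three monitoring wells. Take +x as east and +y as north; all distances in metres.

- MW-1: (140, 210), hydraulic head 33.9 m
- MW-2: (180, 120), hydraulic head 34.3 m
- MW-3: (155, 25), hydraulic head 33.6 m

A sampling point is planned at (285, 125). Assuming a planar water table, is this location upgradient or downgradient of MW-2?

upgradient

Taking MW-1 as reference: MW-2−MW-1 = (40, -90, +0.4); MW-3−MW-1 = (15, -185, -0.3).
Determinant of the coordinate differences = 40·(-185) − 15·(-90) = -6050.
∂h/∂x = [(+0.4)·(-185) − (-0.3)·(-90)] / -6050 = +0.01669
∂h/∂y = [40·(-0.3) − 15·(+0.4)] / -6050 = +0.002975
Head at (285, 125) = 33.9 + (+0.01669)·(145) + (+0.002975)·(-85) = 36.07 m.
That is higher than the 34.3 m at MW-2, so the point is upgradient.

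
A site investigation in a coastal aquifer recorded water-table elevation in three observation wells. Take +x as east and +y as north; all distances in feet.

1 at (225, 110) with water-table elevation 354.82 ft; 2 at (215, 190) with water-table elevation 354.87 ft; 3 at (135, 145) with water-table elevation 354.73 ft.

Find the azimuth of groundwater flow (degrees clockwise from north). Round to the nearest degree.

239°

With h = a·x + b·y + c and 1 as origin, the differences give:
  (-10)·a + 80·b = +0.05
  (-90)·a + 35·b = -0.09
Eliminate b (×35 and ×80, subtract): 6850·a = 8.950 → a = ∂h/∂x = +0.001307
Back-substitute: b = ∂h/∂y = +0.0007883.
Flow direction (−∇h) has components (-0.001307 E, -0.0007883 N).
Azimuth = atan2(E, N) = atan2(-0.001307, -0.0007883) = 238.9° ≈ 239°.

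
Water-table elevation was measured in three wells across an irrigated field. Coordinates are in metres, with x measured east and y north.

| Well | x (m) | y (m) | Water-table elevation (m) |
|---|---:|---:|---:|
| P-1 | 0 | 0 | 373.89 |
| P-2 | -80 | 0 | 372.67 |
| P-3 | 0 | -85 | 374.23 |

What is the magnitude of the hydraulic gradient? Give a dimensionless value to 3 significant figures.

0.0158

∂h/∂x = (372.67 − 373.89) / (-80 − 0) = +0.01525
∂h/∂y = (374.23 − 373.89) / (-85 − 0) = -0.004000
|∇h| = √(0.01525² + -0.004000²) = 0.01577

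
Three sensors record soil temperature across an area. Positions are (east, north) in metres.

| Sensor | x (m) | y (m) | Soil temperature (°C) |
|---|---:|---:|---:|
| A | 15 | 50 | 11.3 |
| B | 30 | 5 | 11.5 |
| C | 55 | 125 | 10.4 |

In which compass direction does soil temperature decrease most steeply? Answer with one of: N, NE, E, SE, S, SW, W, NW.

NE

Taking A as reference: B−A = (15, -45, +0.2); C−A = (40, 75, -0.9).
Solve a·Δx + b·Δy = ΔT: det = 15·75 − 40·(-45) = 2925.
∂T/∂x = [(+0.2)·75 − (-0.9)·(-45)] / 2925 = -0.008718
∂T/∂y = [15·(-0.9) − 40·(+0.2)] / 2925 = -0.007350
Steepest decrease is along −∇f = (+0.008718 E, +0.007350 N) → northeast.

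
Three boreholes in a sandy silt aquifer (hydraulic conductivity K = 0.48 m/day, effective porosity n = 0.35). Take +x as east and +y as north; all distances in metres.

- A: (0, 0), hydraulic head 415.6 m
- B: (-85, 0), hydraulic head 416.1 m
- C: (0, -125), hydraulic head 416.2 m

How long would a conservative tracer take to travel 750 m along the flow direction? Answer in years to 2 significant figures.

∂h/∂x = (416.1 − 415.6) / (-85 − 0) = -0.005882
∂h/∂y = (416.2 − 415.6) / (-125 − 0) = -0.004800
|∇h| = √(-0.005882² + -0.004800²) = 0.007592
Seepage velocity v = K·i/n = 0.48 × 0.007592 / 0.35 = 0.01041 m/day.
t = 750 / 0.01041 = 7.205e+04 days = 197 years.

200 years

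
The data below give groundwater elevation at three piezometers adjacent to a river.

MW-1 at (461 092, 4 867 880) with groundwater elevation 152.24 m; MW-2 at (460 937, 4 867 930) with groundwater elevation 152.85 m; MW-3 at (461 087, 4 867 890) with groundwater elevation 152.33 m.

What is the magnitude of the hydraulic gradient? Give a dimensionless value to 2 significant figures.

0.0085

Differences from MW-1: to MW-2 (Δx, Δy, Δh) = (-155, 50, +0.61); to MW-3 = (-5, 10, +0.09).
Solve a·Δx + b·Δy = Δh: det = (-155)·10 − (-5)·50 = -1300.
∂h/∂x = [(+0.61)·10 − (+0.09)·50] / -1300 = -0.001231
∂h/∂y = [(-155)·(+0.09) − (-5)·(+0.61)] / -1300 = +0.008385
|∇h| = √(-0.001231² + 0.008385²) = 0.008475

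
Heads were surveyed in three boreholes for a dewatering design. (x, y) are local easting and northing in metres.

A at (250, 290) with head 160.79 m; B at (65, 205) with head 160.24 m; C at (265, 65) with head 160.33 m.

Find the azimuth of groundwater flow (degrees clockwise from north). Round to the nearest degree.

222°

With h = a·x + b·y + c and A as origin, the differences give:
  (-185)·a + (-85)·b = -0.55
  15·a + (-225)·b = -0.46
Eliminate b (×(-225) and ×(-85), subtract): 42900·a = 84.650 → a = ∂h/∂x = +0.001973
Back-substitute: b = ∂h/∂y = +0.002176.
Flow direction (−∇h) has components (-0.001973 E, -0.002176 N).
Azimuth = atan2(E, N) = atan2(-0.001973, -0.002176) = 222.2° ≈ 222°.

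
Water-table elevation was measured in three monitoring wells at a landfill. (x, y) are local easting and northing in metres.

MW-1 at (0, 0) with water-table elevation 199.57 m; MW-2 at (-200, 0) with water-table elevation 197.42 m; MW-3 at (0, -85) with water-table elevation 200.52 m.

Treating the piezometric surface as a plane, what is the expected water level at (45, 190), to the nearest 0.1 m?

197.9 m

∂h/∂x = (197.42 − 199.57) / (-200 − 0) = +0.01075
∂h/∂y = (200.52 − 199.57) / (-85 − 0) = -0.01118
h(45, 190) = 199.57 + (+0.01075)·(45) + (-0.01118)·(190) = 199.57 +0.484 -2.124 = 197.930 m.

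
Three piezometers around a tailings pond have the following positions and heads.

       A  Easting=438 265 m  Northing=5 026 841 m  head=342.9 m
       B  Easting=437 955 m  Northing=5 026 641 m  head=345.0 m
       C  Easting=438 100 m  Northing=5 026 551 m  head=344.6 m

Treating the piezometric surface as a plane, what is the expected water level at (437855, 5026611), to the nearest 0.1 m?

Taking A as reference: B−A = (-310, -200, +2.1); C−A = (-165, -290, +1.7).
Solve a·Δx + b·Δy = Δh: det = (-310)·(-290) − (-165)·(-200) = 56900.
∂h/∂x = [(+2.1)·(-290) − (+1.7)·(-200)] / 56900 = -0.004728
∂h/∂y = [(-310)·(+1.7) − (-165)·(+2.1)] / 56900 = -0.003172
h(437855, 5026611) = 342.9 + (-0.004728)·(-410) + (-0.003172)·(-230) = 342.9 +1.938 +0.730 = 345.568 m.

345.6 m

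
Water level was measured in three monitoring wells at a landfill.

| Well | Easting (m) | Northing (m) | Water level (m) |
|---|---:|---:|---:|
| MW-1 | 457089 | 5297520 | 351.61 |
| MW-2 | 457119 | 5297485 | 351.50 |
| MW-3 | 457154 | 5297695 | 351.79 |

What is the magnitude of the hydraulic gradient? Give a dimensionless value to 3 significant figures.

0.00240

Taking MW-1 as reference: MW-2−MW-1 = (30, -35, -0.11); MW-3−MW-1 = (65, 175, +0.18).
Solve a·Δx + b·Δy = Δh: det = 30·175 − 65·(-35) = 7525.
∂h/∂x = [(-0.11)·175 − (+0.18)·(-35)] / 7525 = -0.001721
∂h/∂y = [30·(+0.18) − 65·(-0.11)] / 7525 = +0.001668
|∇h| = √(-0.001721² + 0.001668²) = 0.002397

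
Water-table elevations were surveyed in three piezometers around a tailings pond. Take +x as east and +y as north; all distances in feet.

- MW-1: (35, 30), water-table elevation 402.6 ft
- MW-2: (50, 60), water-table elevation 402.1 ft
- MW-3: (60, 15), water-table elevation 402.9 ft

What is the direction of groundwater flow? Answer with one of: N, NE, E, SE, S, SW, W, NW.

With h = a·x + b·y + c and MW-1 as origin, the differences give:
  15·a + 30·b = -0.5
  25·a + (-15)·b = +0.3
Eliminate b (×(-15) and ×30, subtract): -975·a = -1.50 → a = ∂h/∂x = +0.001538
Back-substitute: b = ∂h/∂y = -0.01744.
Flow = −∇h = (-0.001538 east, +0.01744 north), which points north.

N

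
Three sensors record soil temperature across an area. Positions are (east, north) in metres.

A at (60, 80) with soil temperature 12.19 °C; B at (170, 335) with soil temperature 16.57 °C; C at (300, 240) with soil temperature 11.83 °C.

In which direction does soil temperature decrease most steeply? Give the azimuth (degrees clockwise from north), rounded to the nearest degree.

144°

With T = a·x + b·y + c and A as origin, the differences give:
  110·a + 255·b = +4.38
  240·a + 160·b = -0.36
Eliminate b (×160 and ×255, subtract): -43600·a = 792.600 → a = ∂T/∂x = -0.01818
Back-substitute: b = ∂T/∂y = +0.02502.
Steepest decrease is along −∇f: components (+0.01818 E, -0.02502 N).
Azimuth = atan2(+0.01818, -0.02502) = 144.0° ≈ 144°.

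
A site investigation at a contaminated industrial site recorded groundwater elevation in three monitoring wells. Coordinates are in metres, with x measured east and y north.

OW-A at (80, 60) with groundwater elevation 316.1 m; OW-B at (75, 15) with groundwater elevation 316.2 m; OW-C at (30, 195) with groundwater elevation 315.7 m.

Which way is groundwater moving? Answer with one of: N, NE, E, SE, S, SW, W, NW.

NW

Taking OW-A as reference: OW-B−OW-A = (-5, -45, +0.1); OW-C−OW-A = (-50, 135, -0.4).
Determinant of the coordinate differences = (-5)·135 − (-50)·(-45) = -2925.
∂h/∂x = [(+0.1)·135 − (-0.4)·(-45)] / -2925 = +0.001538
∂h/∂y = [(-5)·(-0.4) − (-50)·(+0.1)] / -2925 = -0.002393
Flow = −∇h = (-0.001538 east, +0.002393 north), which points northwest.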